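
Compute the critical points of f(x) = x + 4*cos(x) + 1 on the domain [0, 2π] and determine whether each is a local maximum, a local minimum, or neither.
f'(x) = 1 - 4*sin(x)

Solve f'(x) = 0 on [0, 2π]:
  f'(x) = 0 ⇔ sin(x) = 1/4, i.e. x = arcsin(1/4) + 2nπ or x = π − arcsin(1/4) + 2nπ; keep the solutions lying in [0, 2π].
  ⇒ x = asin(1/4) ≈ 0.2527, pi - asin(1/4) ≈ 2.8889

f''(x) = -4*cos(x)
Second-derivative test at each critical point:
  f''(0.2527) = -3.8730 < 0 → local maximum
  f''(2.8889) = 3.8730 > 0 → local minimum

Critical points: x = asin(1/4) ≈ 0.2527 (local maximum); x = pi - asin(1/4) ≈ 2.8889 (local minimum)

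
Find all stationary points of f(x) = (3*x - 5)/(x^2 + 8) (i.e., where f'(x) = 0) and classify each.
f'(x) = (-3*x^2 + 10*x + 24)/(x^4 + 16*x^2 + 64)

Solve f'(x) = 0:
  f'(x) = -(3*x^2 - 10*x - 24)/(x^2 + 8)^2; the denominator is positive wherever f is defined, so f'(x) = 0 ⇔ -3*x^2 + 10*x + 24 = 0.
  3*x^2 - 10*x - 24 = 0 has no rational roots; quadratic formula: x = (10 ± √388)/6.
  ⇒ x = 5/3 - sqrt(97)/3 ≈ -1.6163, 5/3 + sqrt(97)/3 ≈ 4.9496

f''(x) = 2*(4*x^2*(3*x - 5) + (5 - 9*x)*(x^2 + 8))/(x^2 + 8)^3
Second-derivative test at each critical point:
  f''(-1.6163) = 0.1749 > 0 → local minimum
  f''(4.9496) = -0.0187 < 0 → local maximum

Critical points: x = 5/3 - sqrt(97)/3 ≈ -1.6163 (local minimum); x = 5/3 + sqrt(97)/3 ≈ 4.9496 (local maximum)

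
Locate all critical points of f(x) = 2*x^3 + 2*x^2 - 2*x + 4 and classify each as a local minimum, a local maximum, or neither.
f'(x) = 6*x^2 + 4*x - 2

Solve f'(x) = 0:
  Factor: 6*x^2 + 4*x - 2 = 2*(x + 1)*(3*x - 1) = 0.
  ⇒ x = -1, 1/3

f''(x) = 12*x + 4
Second-derivative test at each critical point:
  f''(-1) = -8 < 0 → local maximum
  f''(1/3) = 8 > 0 → local minimum

Critical points: x = -1 (local maximum); x = 1/3 (local minimum)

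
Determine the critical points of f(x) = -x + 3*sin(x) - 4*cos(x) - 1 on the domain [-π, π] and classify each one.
f'(x) = 4*sin(x) + 3*cos(x) - 1

Solve f'(x) = 0 on [-π, π]:
  f'(x) = 0 ⇔ 4*sin(x) + 3*cos(x) = 1. Write the left side as R·cos(x + φ) with R = √(3² + (-4)²) = 5, cos φ = 3/5, sin φ = -4/5; then cos(x + φ) = 1/5. Solve for x and keep the solutions lying in [-π, π].
  ⇒ x = atan((4 - 6*sqrt(6))/(3 + 8*sqrt(6))) ≈ -0.4421, atan((4 + 6*sqrt(6))/(3 - 8*sqrt(6))) + pi ≈ 2.2967

f''(x) = -3*sin(x) + 4*cos(x)
Second-derivative test at each critical point:
  f''(-0.4421) = 4.8990 > 0 → local minimum
  f''(2.2967) = -4.8990 < 0 → local maximum

Critical points: x = atan((4 - 6*sqrt(6))/(3 + 8*sqrt(6))) ≈ -0.4421 (local minimum); x = atan((4 + 6*sqrt(6))/(3 - 8*sqrt(6))) + pi ≈ 2.2967 (local maximum)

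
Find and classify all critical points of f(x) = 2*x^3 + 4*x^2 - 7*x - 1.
f'(x) = 6*x^2 + 8*x - 7

Solve f'(x) = 0:
  6*x^2 + 8*x - 7 = 0 has no rational roots; quadratic formula: x = (-8 ± √232)/12.
  ⇒ x = -sqrt(58)/6 - 2/3 ≈ -1.9360, -2/3 + sqrt(58)/6 ≈ 0.6026

f''(x) = 12*x + 8
Second-derivative test at each critical point:
  f''(-1.9360) = -15.2315 < 0 → local maximum
  f''(0.6026) = 15.2315 > 0 → local minimum

Critical points: x = -sqrt(58)/6 - 2/3 ≈ -1.9360 (local maximum); x = -2/3 + sqrt(58)/6 ≈ 0.6026 (local minimum)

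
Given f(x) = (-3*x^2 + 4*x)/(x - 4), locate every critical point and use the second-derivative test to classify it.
f'(x) = (-3*x^2 + 24*x - 16)/(x^2 - 8*x + 16)

Solve f'(x) = 0:
  f'(x) = -(3*x^2 - 24*x + 16)/(x - 4)^2; the denominator is positive wherever f is defined, so f'(x) = 0 ⇔ -3*x^2 + 24*x - 16 = 0.
  3*x^2 - 24*x + 16 = 0 has no rational roots; quadratic formula: x = (24 ± √384)/6.
  ⇒ x = 4 - 4*sqrt(6)/3 ≈ 0.7340, 4*sqrt(6)/3 + 4 ≈ 7.2660

f''(x) = -64/(x^3 - 12*x^2 + 48*x - 64)
Second-derivative test at each critical point:
  f''(0.7340) = 1.8371 > 0 → local minimum
  f''(7.2660) = -1.8371 < 0 → local maximum

Critical points: x = 4 - 4*sqrt(6)/3 ≈ 0.7340 (local minimum); x = 4*sqrt(6)/3 + 4 ≈ 7.2660 (local maximum)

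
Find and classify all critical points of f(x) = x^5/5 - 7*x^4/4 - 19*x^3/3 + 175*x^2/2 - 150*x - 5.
f'(x) = x^4 - 7*x^3 - 19*x^2 + 175*x - 150

Solve f'(x) = 0:
  Factor: x^4 - 7*x^3 - 19*x^2 + 175*x - 150 = (x - 6)*(x - 5)*(x - 1)*(x + 5) = 0.
  ⇒ x = -5, 1, 5, 6

f''(x) = 4*x^3 - 21*x^2 - 38*x + 175
Second-derivative test at each critical point:
  f''(-5) = -660 < 0 → local maximum
  f''(1) = 120 > 0 → local minimum
  f''(5) = -40 < 0 → local maximum
  f''(6) = 55 > 0 → local minimum

Critical points: x = -5 (local maximum); x = 1 (local minimum); x = 5 (local maximum); x = 6 (local minimum)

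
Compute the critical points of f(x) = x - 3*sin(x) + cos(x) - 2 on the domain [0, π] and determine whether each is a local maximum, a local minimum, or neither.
f'(x) = -sin(x) - 3*cos(x) + 1

Solve f'(x) = 0 on [0, π]:
  f'(x) = 0 ⇔ -sin(x) - 3*cos(x) = -1. Write the left side as R·cos(x + φ) with R = √((-3)² + 1²) = sqrt(10), cos φ = -3*sqrt(10)/10, sin φ = sqrt(10)/10; then cos(x + φ) = -sqrt(10)/10. Solve for x and keep the solutions lying in [0, π].
  ⇒ x = pi/2 ≈ 1.5708

f''(x) = 3*sin(x) - cos(x)
Second-derivative test at each critical point:
  f''(1.5708) = 3 > 0 → local minimum

Critical points: x = pi/2 ≈ 1.5708 (local minimum)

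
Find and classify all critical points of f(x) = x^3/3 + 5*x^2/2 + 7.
f'(x) = x*(x + 5)

Solve f'(x) = 0:
  Factor: x^2 + 5*x = x*(x + 5) = 0.
  ⇒ x = -5, 0

f''(x) = 2*x + 5
Second-derivative test at each critical point:
  f''(-5) = -5 < 0 → local maximum
  f''(0) = 5 > 0 → local minimum

Critical points: x = -5 (local maximum); x = 0 (local minimum)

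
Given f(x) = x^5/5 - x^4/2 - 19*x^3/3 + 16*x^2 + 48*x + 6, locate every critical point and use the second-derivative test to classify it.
f'(x) = x^4 - 2*x^3 - 19*x^2 + 32*x + 48

Solve f'(x) = 0:
  Factor: x^4 - 2*x^3 - 19*x^2 + 32*x + 48 = (x - 4)*(x - 3)*(x + 1)*(x + 4) = 0.
  ⇒ x = -4, -1, 3, 4

f''(x) = 4*x^3 - 6*x^2 - 38*x + 32
Second-derivative test at each critical point:
  f''(-4) = -168 < 0 → local maximum
  f''(-1) = 60 > 0 → local minimum
  f''(3) = -28 < 0 → local maximum
  f''(4) = 40 > 0 → local minimum

Critical points: x = -4 (local maximum); x = -1 (local minimum); x = 3 (local maximum); x = 4 (local minimum)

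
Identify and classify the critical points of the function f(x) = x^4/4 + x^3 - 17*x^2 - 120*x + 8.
f'(x) = x^3 + 3*x^2 - 34*x - 120

Solve f'(x) = 0:
  Factor: x^3 + 3*x^2 - 34*x - 120 = (x - 6)*(x + 4)*(x + 5) = 0.
  ⇒ x = -5, -4, 6

f''(x) = 3*x^2 + 6*x - 34
Second-derivative test at each critical point:
  f''(-5) = 11 > 0 → local minimum
  f''(-4) = -10 < 0 → local maximum
  f''(6) = 110 > 0 → local minimum

Critical points: x = -5 (local minimum); x = -4 (local maximum); x = 6 (local minimum)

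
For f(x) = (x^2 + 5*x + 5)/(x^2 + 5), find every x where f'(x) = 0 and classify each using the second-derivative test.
f'(x) = 5*(5 - x^2)/(x^4 + 10*x^2 + 25)

Solve f'(x) = 0:
  f'(x) = -5*(x^2 - 5)/(x^2 + 5)^2; the denominator is positive wherever f is defined, so f'(x) = 0 ⇔ 25 - 5*x^2 = 0.
  Factor: 25 - 5*x^2 = -5*(x^2 - 5); x^2 - 5 = 0 has no rational roots; quadratic formula: x = (0 ± √20)/2.
  ⇒ x = -sqrt(5) ≈ -2.2361, sqrt(5) ≈ 2.2361

f''(x) = 10*x*(x^2 - 15)/(x^6 + 15*x^4 + 75*x^2 + 125)
Second-derivative test at each critical point:
  f''(-2.2361) = 0.2236 > 0 → local minimum
  f''(2.2361) = -0.2236 < 0 → local maximum

Critical points: x = -sqrt(5) ≈ -2.2361 (local minimum); x = sqrt(5) ≈ 2.2361 (local maximum)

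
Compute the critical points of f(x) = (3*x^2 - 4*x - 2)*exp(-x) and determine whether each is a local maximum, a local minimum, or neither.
f'(x) = (-3*x^2 + 10*x - 2)*exp(-x)

Solve f'(x) = 0:
  f'(x) = (-3*x^2 + 10*x - 2)·exp(-x) and exp(-x) > 0 for every x, so f'(x) = 0 ⇔ -3*x^2 + 10*x - 2 = 0.
  3*x^2 - 10*x + 2 = 0 has no rational roots; quadratic formula: x = (10 ± √76)/6.
  ⇒ x = 5/3 - sqrt(19)/3 ≈ 0.2137, sqrt(19)/3 + 5/3 ≈ 3.1196

f''(x) = (3*x^2 - 16*x + 12)*exp(-x)
Second-derivative test at each critical point:
  f''(0.2137) = 7.0404 > 0 → local minimum
  f''(3.1196) = -0.3851 < 0 → local maximum

Critical points: x = 5/3 - sqrt(19)/3 ≈ 0.2137 (local minimum); x = sqrt(19)/3 + 5/3 ≈ 3.1196 (local maximum)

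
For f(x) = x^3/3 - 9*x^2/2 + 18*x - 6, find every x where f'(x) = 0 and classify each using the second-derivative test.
f'(x) = x^2 - 9*x + 18

Solve f'(x) = 0:
  Factor: x^2 - 9*x + 18 = (x - 6)*(x - 3) = 0.
  ⇒ x = 3, 6

f''(x) = 2*x - 9
Second-derivative test at each critical point:
  f''(3) = -3 < 0 → local maximum
  f''(6) = 3 > 0 → local minimum

Critical points: x = 3 (local maximum); x = 6 (local minimum)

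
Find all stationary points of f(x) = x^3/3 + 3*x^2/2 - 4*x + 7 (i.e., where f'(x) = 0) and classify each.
f'(x) = x^2 + 3*x - 4

Solve f'(x) = 0:
  Factor: x^2 + 3*x - 4 = (x - 1)*(x + 4) = 0.
  ⇒ x = -4, 1

f''(x) = 2*x + 3
Second-derivative test at each critical point:
  f''(-4) = -5 < 0 → local maximum
  f''(1) = 5 > 0 → local minimum

Critical points: x = -4 (local maximum); x = 1 (local minimum)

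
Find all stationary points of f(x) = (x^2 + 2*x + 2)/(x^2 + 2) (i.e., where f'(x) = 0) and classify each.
f'(x) = 2*(2 - x^2)/(x^4 + 4*x^2 + 4)

Solve f'(x) = 0:
  f'(x) = -2*(x^2 - 2)/(x^2 + 2)^2; the denominator is positive wherever f is defined, so f'(x) = 0 ⇔ 4 - 2*x^2 = 0.
  Factor: 4 - 2*x^2 = -2*(x^2 - 2); x^2 - 2 = 0 has no rational roots; quadratic formula: x = (0 ± √8)/2.
  ⇒ x = -sqrt(2) ≈ -1.4142, sqrt(2) ≈ 1.4142

f''(x) = 4*x*(x^2 - 6)/(x^6 + 6*x^4 + 12*x^2 + 8)
Second-derivative test at each critical point:
  f''(-1.4142) = 0.3536 > 0 → local minimum
  f''(1.4142) = -0.3536 < 0 → local maximum

Critical points: x = -sqrt(2) ≈ -1.4142 (local minimum); x = sqrt(2) ≈ 1.4142 (local maximum)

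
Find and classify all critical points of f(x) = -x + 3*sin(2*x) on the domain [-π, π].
f'(x) = 6*cos(2*x) - 1

Solve f'(x) = 0 on [-π, π]:
  f'(x) = 0 ⇔ cos(2*x) = 1/6, i.e. 2*x = ±arccos(1/6) + 2nπ; keep the solutions lying in [-π, π].
  ⇒ x = -pi + acos(1/6)/2 ≈ -2.4399, -acos(1/6)/2 ≈ -0.7017, acos(1/6)/2 ≈ 0.7017, pi - acos(1/6)/2 ≈ 2.4399

f''(x) = -12*sin(2*x)
Second-derivative test at each critical point:
  f''(-2.4399) = -11.8322 < 0 → local maximum
  f''(-0.7017) = 11.8322 > 0 → local minimum
  f''(0.7017) = -11.8322 < 0 → local maximum
  f''(2.4399) = 11.8322 > 0 → local minimum

Critical points: x = -pi + acos(1/6)/2 ≈ -2.4399 (local maximum); x = -acos(1/6)/2 ≈ -0.7017 (local minimum); x = acos(1/6)/2 ≈ 0.7017 (local maximum); x = pi - acos(1/6)/2 ≈ 2.4399 (local minimum)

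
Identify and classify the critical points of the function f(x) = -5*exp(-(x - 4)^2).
f'(x) = 10*(x - 4)*exp(-(x - 4)^2)

Solve f'(x) = 0:
  f'(x) = (10*x - 40)·exp(-(x - 4)^2) and exp(-(x - 4)^2) > 0 for every x, so f'(x) = 0 ⇔ 10*x - 40 = 0.
  Factor: 10*x - 40 = 10*(x - 4) = 0.
  ⇒ x = 4

f''(x) = 10*(1 - 2*(x - 4)^2)*exp(-(x - 4)^2)
Second-derivative test at each critical point:
  f''(4) = 10 > 0 → local minimum

Critical points: x = 4 (local minimum)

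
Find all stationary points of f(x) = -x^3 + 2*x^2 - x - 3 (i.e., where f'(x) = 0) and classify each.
f'(x) = -3*x^2 + 4*x - 1

Solve f'(x) = 0:
  Factor: -3*x^2 + 4*x - 1 = -(x - 1)*(3*x - 1) = 0.
  ⇒ x = 1/3, 1

f''(x) = 4 - 6*x
Second-derivative test at each critical point:
  f''(1/3) = 2 > 0 → local minimum
  f''(1) = -2 < 0 → local maximum

Critical points: x = 1/3 (local minimum); x = 1 (local maximum)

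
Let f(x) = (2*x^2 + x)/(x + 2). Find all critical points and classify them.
f'(x) = 2*(x^2 + 4*x + 1)/(x^2 + 4*x + 4)

Solve f'(x) = 0:
  f'(x) = 2*(x^2 + 4*x + 1)/(x + 2)^2; the denominator is positive wherever f is defined, so f'(x) = 0 ⇔ 2*x^2 + 8*x + 2 = 0.
  Factor: 2*x^2 + 8*x + 2 = 2*(x^2 + 4*x + 1); x^2 + 4*x + 1 = 0 has no rational roots; quadratic formula: x = (-4 ± √12)/2.
  ⇒ x = -2 - sqrt(3) ≈ -3.7321, -2 + sqrt(3) ≈ -0.2679

f''(x) = 12/(x^3 + 6*x^2 + 12*x + 8)
Second-derivative test at each critical point:
  f''(-3.7321) = -2.3094 < 0 → local maximum
  f''(-0.2679) = 2.3094 > 0 → local minimum

Critical points: x = -2 - sqrt(3) ≈ -3.7321 (local maximum); x = -2 + sqrt(3) ≈ -0.2679 (local minimum)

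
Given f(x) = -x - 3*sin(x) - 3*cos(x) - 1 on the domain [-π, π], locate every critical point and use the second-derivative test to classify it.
f'(x) = -3*sqrt(2)*cos(x + pi/4) - 1

Solve f'(x) = 0 on [-π, π]:
  f'(x) = 0 ⇔ 3*sin(x) - 3*cos(x) = 1. Write the left side as R·cos(x + φ) with R = √((-3)² + (-3)²) = 3*sqrt(2), cos φ = -sqrt(2)/2, sin φ = -sqrt(2)/2; then cos(x + φ) = sqrt(2)/6. Solve for x and keep the solutions lying in [-π, π].
  ⇒ x = -pi + atan((1 - sqrt(17))/(-sqrt(17) - 1)) ≈ -2.5941, atan((1 + sqrt(17))/(-1 + sqrt(17))) ≈ 1.0233

f''(x) = 3*sqrt(2)*sin(x + pi/4)
Second-derivative test at each critical point:
  f''(-2.5941) = -4.1231 < 0 → local maximum
  f''(1.0233) = 4.1231 > 0 → local minimum

Critical points: x = -pi + atan((1 - sqrt(17))/(-sqrt(17) - 1)) ≈ -2.5941 (local maximum); x = atan((1 + sqrt(17))/(-1 + sqrt(17))) ≈ 1.0233 (local minimum)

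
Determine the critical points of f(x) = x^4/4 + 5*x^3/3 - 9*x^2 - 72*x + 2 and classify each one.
f'(x) = x^3 + 5*x^2 - 18*x - 72

Solve f'(x) = 0:
  Factor: x^3 + 5*x^2 - 18*x - 72 = (x - 4)*(x + 3)*(x + 6) = 0.
  ⇒ x = -6, -3, 4

f''(x) = 3*x^2 + 10*x - 18
Second-derivative test at each critical point:
  f''(-6) = 30 > 0 → local minimum
  f''(-3) = -21 < 0 → local maximum
  f''(4) = 70 > 0 → local minimum

Critical points: x = -6 (local minimum); x = -3 (local maximum); x = 4 (local minimum)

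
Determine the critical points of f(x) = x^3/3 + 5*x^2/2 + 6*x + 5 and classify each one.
f'(x) = x^2 + 5*x + 6

Solve f'(x) = 0:
  Factor: x^2 + 5*x + 6 = (x + 2)*(x + 3) = 0.
  ⇒ x = -3, -2

f''(x) = 2*x + 5
Second-derivative test at each critical point:
  f''(-3) = -1 < 0 → local maximum
  f''(-2) = 1 > 0 → local minimum

Critical points: x = -3 (local maximum); x = -2 (local minimum)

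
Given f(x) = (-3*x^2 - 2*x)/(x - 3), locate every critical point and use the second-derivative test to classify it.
f'(x) = 3*(-x^2 + 6*x + 2)/(x^2 - 6*x + 9)

Solve f'(x) = 0:
  f'(x) = -3*(x^2 - 6*x - 2)/(x - 3)^2; the denominator is positive wherever f is defined, so f'(x) = 0 ⇔ -3*x^2 + 18*x + 6 = 0.
  Factor: -3*x^2 + 18*x + 6 = -3*(x^2 - 6*x - 2); x^2 - 6*x - 2 = 0 has no rational roots; quadratic formula: x = (6 ± √44)/2.
  ⇒ x = 3 - sqrt(11) ≈ -0.3166, 3 + sqrt(11) ≈ 6.3166

f''(x) = -66/(x^3 - 9*x^2 + 27*x - 27)
Second-derivative test at each critical point:
  f''(-0.3166) = 1.8091 > 0 → local minimum
  f''(6.3166) = -1.8091 < 0 → local maximum

Critical points: x = 3 - sqrt(11) ≈ -0.3166 (local minimum); x = 3 + sqrt(11) ≈ 6.3166 (local maximum)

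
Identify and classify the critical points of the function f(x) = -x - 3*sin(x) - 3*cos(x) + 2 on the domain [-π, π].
f'(x) = -3*sqrt(2)*cos(x + pi/4) - 1

Solve f'(x) = 0 on [-π, π]:
  f'(x) = 0 ⇔ 3*sin(x) - 3*cos(x) = 1. Write the left side as R·cos(x + φ) with R = √((-3)² + (-3)²) = 3*sqrt(2), cos φ = -sqrt(2)/2, sin φ = -sqrt(2)/2; then cos(x + φ) = sqrt(2)/6. Solve for x and keep the solutions lying in [-π, π].
  ⇒ x = -pi + atan((1 - sqrt(17))/(-sqrt(17) - 1)) ≈ -2.5941, atan((1 + sqrt(17))/(-1 + sqrt(17))) ≈ 1.0233

f''(x) = 3*sqrt(2)*sin(x + pi/4)
Second-derivative test at each critical point:
  f''(-2.5941) = -4.1231 < 0 → local maximum
  f''(1.0233) = 4.1231 > 0 → local minimum

Critical points: x = -pi + atan((1 - sqrt(17))/(-sqrt(17) - 1)) ≈ -2.5941 (local maximum); x = atan((1 + sqrt(17))/(-1 + sqrt(17))) ≈ 1.0233 (local minimum)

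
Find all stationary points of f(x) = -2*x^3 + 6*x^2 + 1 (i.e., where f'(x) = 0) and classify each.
f'(x) = 6*x*(2 - x)

Solve f'(x) = 0:
  Factor: -6*x^2 + 12*x = -6*x*(x - 2) = 0.
  ⇒ x = 0, 2

f''(x) = 12 - 12*x
Second-derivative test at each critical point:
  f''(0) = 12 > 0 → local minimum
  f''(2) = -12 < 0 → local maximum

Critical points: x = 0 (local minimum); x = 2 (local maximum)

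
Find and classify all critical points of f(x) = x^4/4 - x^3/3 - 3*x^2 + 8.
f'(x) = x*(x^2 - x - 6)

Solve f'(x) = 0:
  Factor: x^3 - x^2 - 6*x = x*(x - 3)*(x + 2) = 0.
  ⇒ x = -2, 0, 3

f''(x) = 3*x^2 - 2*x - 6
Second-derivative test at each critical point:
  f''(-2) = 10 > 0 → local minimum
  f''(0) = -6 < 0 → local maximum
  f''(3) = 15 > 0 → local minimum

Critical points: x = -2 (local minimum); x = 0 (local maximum); x = 3 (local minimum)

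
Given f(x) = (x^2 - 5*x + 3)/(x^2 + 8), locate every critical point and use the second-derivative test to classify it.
f'(x) = 5*(x^2 + 2*x - 8)/(x^4 + 16*x^2 + 64)

Solve f'(x) = 0:
  f'(x) = 5*(x - 2)*(x + 4)/(x^2 + 8)^2; the denominator is positive wherever f is defined, so f'(x) = 0 ⇔ 5*x^2 + 10*x - 40 = 0.
  Factor: 5*x^2 + 10*x - 40 = 5*(x - 2)*(x + 4) = 0.
  ⇒ x = -4, 2

f''(x) = 10*(-x^3 - 3*x^2 + 24*x + 8)/(x^6 + 24*x^4 + 192*x^2 + 512)
Second-derivative test at each critical point:
  f''(-4) = -5/96 < 0 → local maximum
  f''(2) = 5/24 > 0 → local minimum

Critical points: x = -4 (local maximum); x = 2 (local minimum)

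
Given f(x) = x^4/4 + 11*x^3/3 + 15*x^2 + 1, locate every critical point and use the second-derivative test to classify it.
f'(x) = x*(x^2 + 11*x + 30)

Solve f'(x) = 0:
  Factor: x^3 + 11*x^2 + 30*x = x*(x + 5)*(x + 6) = 0.
  ⇒ x = -6, -5, 0

f''(x) = 3*x^2 + 22*x + 30
Second-derivative test at each critical point:
  f''(-6) = 6 > 0 → local minimum
  f''(-5) = -5 < 0 → local maximum
  f''(0) = 30 > 0 → local minimum

Critical points: x = -6 (local minimum); x = -5 (local maximum); x = 0 (local minimum)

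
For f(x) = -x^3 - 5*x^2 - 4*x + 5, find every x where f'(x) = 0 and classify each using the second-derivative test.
f'(x) = -3*x^2 - 10*x - 4

Solve f'(x) = 0:
  3*x^2 + 10*x + 4 = 0 has no rational roots; quadratic formula: x = (-10 ± √52)/6.
  ⇒ x = -5/3 - sqrt(13)/3 ≈ -2.8685, -5/3 + sqrt(13)/3 ≈ -0.4648

f''(x) = -6*x - 10
Second-derivative test at each critical point:
  f''(-2.8685) = 7.2111 > 0 → local minimum
  f''(-0.4648) = -7.2111 < 0 → local maximum

Critical points: x = -5/3 - sqrt(13)/3 ≈ -2.8685 (local minimum); x = -5/3 + sqrt(13)/3 ≈ -0.4648 (local maximum)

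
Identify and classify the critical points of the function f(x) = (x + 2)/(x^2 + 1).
f'(x) = (x^2 - 2*x*(x + 2) + 1)/(x^2 + 1)^2

Solve f'(x) = 0:
  f'(x) = -(x^2 + 4*x - 1)/(x^2 + 1)^2; the denominator is positive wherever f is defined, so f'(x) = 0 ⇔ -x^2 - 4*x + 1 = 0.
  x^2 + 4*x - 1 = 0 has no rational roots; quadratic formula: x = (-4 ± √20)/2.
  ⇒ x = -sqrt(5) - 2 ≈ -4.2361, -2 + sqrt(5) ≈ 0.2361

f''(x) = 2*(4*x^2*(x + 2) - (3*x + 2)*(x^2 + 1))/(x^2 + 1)^3
Second-derivative test at each critical point:
  f''(-4.2361) = 0.0125 > 0 → local minimum
  f''(0.2361) = -4.0125 < 0 → local maximum

Critical points: x = -sqrt(5) - 2 ≈ -4.2361 (local minimum); x = -2 + sqrt(5) ≈ 0.2361 (local maximum)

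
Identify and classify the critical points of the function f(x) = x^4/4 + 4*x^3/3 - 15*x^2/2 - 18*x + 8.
f'(x) = x^3 + 4*x^2 - 15*x - 18

Solve f'(x) = 0:
  Factor: x^3 + 4*x^2 - 15*x - 18 = (x - 3)*(x + 1)*(x + 6) = 0.
  ⇒ x = -6, -1, 3

f''(x) = 3*x^2 + 8*x - 15
Second-derivative test at each critical point:
  f''(-6) = 45 > 0 → local minimum
  f''(-1) = -20 < 0 → local maximum
  f''(3) = 36 > 0 → local minimum

Critical points: x = -6 (local minimum); x = -1 (local maximum); x = 3 (local minimum)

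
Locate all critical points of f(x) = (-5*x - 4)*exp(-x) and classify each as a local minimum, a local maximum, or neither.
f'(x) = (5*x - 1)*exp(-x)

Solve f'(x) = 0:
  f'(x) = (5*x - 1)·exp(-x) and exp(-x) > 0 for every x, so f'(x) = 0 ⇔ 5*x - 1 = 0.
  5*x - 1 = 0.
  ⇒ x = 1/5

f''(x) = (6 - 5*x)*exp(-x)
Second-derivative test at each critical point:
  f''(1/5) = 4.0937 > 0 → local minimum

Critical points: x = 1/5 (local minimum)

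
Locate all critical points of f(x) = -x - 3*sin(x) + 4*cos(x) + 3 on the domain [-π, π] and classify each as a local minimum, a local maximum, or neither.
f'(x) = -4*sin(x) - 3*cos(x) - 1

Solve f'(x) = 0 on [-π, π]:
  f'(x) = 0 ⇔ -4*sin(x) - 3*cos(x) = 1. Write the left side as R·cos(x + φ) with R = √((-3)² + 4²) = 5, cos φ = -3/5, sin φ = 4/5; then cos(x + φ) = 1/5. Solve for x and keep the solutions lying in [-π, π].
  ⇒ x = atan((-6*sqrt(6) - 4)/(-3 + 8*sqrt(6))) ≈ -0.8449, atan((-4 + 6*sqrt(6))/(-8*sqrt(6) - 3)) + pi ≈ 2.6994

f''(x) = 3*sin(x) - 4*cos(x)
Second-derivative test at each critical point:
  f''(-0.8449) = -4.8990 < 0 → local maximum
  f''(2.6994) = 4.8990 > 0 → local minimum

Critical points: x = atan((-6*sqrt(6) - 4)/(-3 + 8*sqrt(6))) ≈ -0.8449 (local maximum); x = atan((-4 + 6*sqrt(6))/(-8*sqrt(6) - 3)) + pi ≈ 2.6994 (local minimum)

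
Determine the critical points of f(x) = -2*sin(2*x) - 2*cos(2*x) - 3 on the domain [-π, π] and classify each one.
f'(x) = -4*sqrt(2)*cos(2*x + pi/4)

Solve f'(x) = 0 on [-π, π]:
  f'(x) = 0 ⇔ -2*cos(2*x) = -2*sin(2*x) ⇔ tan(2*x) = 1, i.e. 2*x = arctan(1) + nπ; keep the solutions lying in [-π, π].
  ⇒ x = -7*pi/8 ≈ -2.7489, -3*pi/8 ≈ -1.1781, pi/8 ≈ 0.3927, 5*pi/8 ≈ 1.9635

f''(x) = 8*sqrt(2)*sin(2*x + pi/4)
Second-derivative test at each critical point:
  f''(-2.7489) = 11.3137 > 0 → local minimum
  f''(-1.1781) = -11.3137 < 0 → local maximum
  f''(0.3927) = 11.3137 > 0 → local minimum
  f''(1.9635) = -11.3137 < 0 → local maximum

Critical points: x = -7*pi/8 ≈ -2.7489 (local minimum); x = -3*pi/8 ≈ -1.1781 (local maximum); x = pi/8 ≈ 0.3927 (local minimum); x = 5*pi/8 ≈ 1.9635 (local maximum)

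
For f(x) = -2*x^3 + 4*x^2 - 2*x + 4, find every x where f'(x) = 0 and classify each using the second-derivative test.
f'(x) = -6*x^2 + 8*x - 2

Solve f'(x) = 0:
  Factor: -6*x^2 + 8*x - 2 = -2*(x - 1)*(3*x - 1) = 0.
  ⇒ x = 1/3, 1

f''(x) = 8 - 12*x
Second-derivative test at each critical point:
  f''(1/3) = 4 > 0 → local minimum
  f''(1) = -4 < 0 → local maximum

Critical points: x = 1/3 (local minimum); x = 1 (local maximum)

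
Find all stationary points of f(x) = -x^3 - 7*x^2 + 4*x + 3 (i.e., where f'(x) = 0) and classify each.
f'(x) = -3*x^2 - 14*x + 4

Solve f'(x) = 0:
  3*x^2 + 14*x - 4 = 0 has no rational roots; quadratic formula: x = (-14 ± √244)/6.
  ⇒ x = -sqrt(61)/3 - 7/3 ≈ -4.9367, -7/3 + sqrt(61)/3 ≈ 0.2701

f''(x) = -6*x - 14
Second-derivative test at each critical point:
  f''(-4.9367) = 15.6205 > 0 → local minimum
  f''(0.2701) = -15.6205 < 0 → local maximum

Critical points: x = -sqrt(61)/3 - 7/3 ≈ -4.9367 (local minimum); x = -7/3 + sqrt(61)/3 ≈ 0.2701 (local maximum)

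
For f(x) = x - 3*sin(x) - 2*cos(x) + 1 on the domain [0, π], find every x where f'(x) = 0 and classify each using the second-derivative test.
f'(x) = 2*sin(x) - 3*cos(x) + 1

Solve f'(x) = 0 on [0, π]:
  f'(x) = 0 ⇔ 2*sin(x) - 3*cos(x) = -1. Write the left side as R·cos(x + φ) with R = √((-3)² + (-2)²) = sqrt(13), cos φ = -3*sqrt(13)/13, sin φ = -2*sqrt(13)/13; then cos(x + φ) = -sqrt(13)/13. Solve for x and keep the solutions lying in [0, π].
  ⇒ x = atan((-2 + 6*sqrt(3))/(3 + 4*sqrt(3))) ≈ 0.7018

f''(x) = 3*sin(x) + 2*cos(x)
Second-derivative test at each critical point:
  f''(0.7018) = 3.4641 > 0 → local minimum

Critical points: x = atan((-2 + 6*sqrt(3))/(3 + 4*sqrt(3))) ≈ 0.7018 (local minimum)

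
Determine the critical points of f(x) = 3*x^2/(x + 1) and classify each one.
f'(x) = 3*x*(x + 2)/(x^2 + 2*x + 1)

Solve f'(x) = 0:
  f'(x) = 3*x*(x + 2)/(x + 1)^2; the denominator is positive wherever f is defined, so f'(x) = 0 ⇔ 3*x^2 + 6*x = 0.
  Factor: 3*x^2 + 6*x = 3*x*(x + 2) = 0.
  ⇒ x = -2, 0

f''(x) = 6/(x^3 + 3*x^2 + 3*x + 1)
Second-derivative test at each critical point:
  f''(-2) = -6 < 0 → local maximum
  f''(0) = 6 > 0 → local minimum

Critical points: x = -2 (local maximum); x = 0 (local minimum)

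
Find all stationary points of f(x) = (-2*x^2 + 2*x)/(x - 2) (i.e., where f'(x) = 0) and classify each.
f'(x) = 2*(-x^2 + 4*x - 2)/(x^2 - 4*x + 4)

Solve f'(x) = 0:
  f'(x) = -2*(x^2 - 4*x + 2)/(x - 2)^2; the denominator is positive wherever f is defined, so f'(x) = 0 ⇔ -2*x^2 + 8*x - 4 = 0.
  Factor: -2*x^2 + 8*x - 4 = -2*(x^2 - 4*x + 2); x^2 - 4*x + 2 = 0 has no rational roots; quadratic formula: x = (4 ± √8)/2.
  ⇒ x = 2 - sqrt(2) ≈ 0.5858, sqrt(2) + 2 ≈ 3.4142

f''(x) = -8/(x^3 - 6*x^2 + 12*x - 8)
Second-derivative test at each critical point:
  f''(0.5858) = 2.8284 > 0 → local minimum
  f''(3.4142) = -2.8284 < 0 → local maximum

Critical points: x = 2 - sqrt(2) ≈ 0.5858 (local minimum); x = sqrt(2) + 2 ≈ 3.4142 (local maximum)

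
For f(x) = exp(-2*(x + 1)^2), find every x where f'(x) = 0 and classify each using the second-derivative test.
f'(x) = 4*(-x - 1)*exp(-2*(x + 1)^2)

Solve f'(x) = 0:
  f'(x) = (-4*x - 4)·exp(-2*(x + 1)^2) and exp(-2*(x + 1)^2) > 0 for every x, so f'(x) = 0 ⇔ -4*x - 4 = 0.
  Factor: -4*x - 4 = -4*(x + 1) = 0.
  ⇒ x = -1

f''(x) = 4*(4*(x + 1)^2 - 1)*exp(-2*(x + 1)^2)
Second-derivative test at each critical point:
  f''(-1) = -4 < 0 → local maximum

Critical points: x = -1 (local maximum)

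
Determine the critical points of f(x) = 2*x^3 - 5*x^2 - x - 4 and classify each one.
f'(x) = 6*x^2 - 10*x - 1

Solve f'(x) = 0:
  6*x^2 - 10*x - 1 = 0 has no rational roots; quadratic formula: x = (10 ± √124)/12.
  ⇒ x = 5/6 - sqrt(31)/6 ≈ -0.0946, 5/6 + sqrt(31)/6 ≈ 1.7613

f''(x) = 12*x - 10
Second-derivative test at each critical point:
  f''(-0.0946) = -11.1355 < 0 → local maximum
  f''(1.7613) = 11.1355 > 0 → local minimum

Critical points: x = 5/6 - sqrt(31)/6 ≈ -0.0946 (local maximum); x = 5/6 + sqrt(31)/6 ≈ 1.7613 (local minimum)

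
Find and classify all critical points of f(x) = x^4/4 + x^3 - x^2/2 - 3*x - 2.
f'(x) = x^3 + 3*x^2 - x - 3

Solve f'(x) = 0:
  Factor: x^3 + 3*x^2 - x - 3 = (x - 1)*(x + 1)*(x + 3) = 0.
  ⇒ x = -3, -1, 1

f''(x) = 3*x^2 + 6*x - 1
Second-derivative test at each critical point:
  f''(-3) = 8 > 0 → local minimum
  f''(-1) = -4 < 0 → local maximum
  f''(1) = 8 > 0 → local minimum

Critical points: x = -3 (local minimum); x = -1 (local maximum); x = 1 (local minimum)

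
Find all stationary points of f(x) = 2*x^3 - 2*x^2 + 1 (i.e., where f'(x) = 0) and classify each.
f'(x) = 2*x*(3*x - 2)

Solve f'(x) = 0:
  Factor: 6*x^2 - 4*x = 2*x*(3*x - 2) = 0.
  ⇒ x = 0, 2/3

f''(x) = 12*x - 4
Second-derivative test at each critical point:
  f''(0) = -4 < 0 → local maximum
  f''(2/3) = 4 > 0 → local minimum

Critical points: x = 0 (local maximum); x = 2/3 (local minimum)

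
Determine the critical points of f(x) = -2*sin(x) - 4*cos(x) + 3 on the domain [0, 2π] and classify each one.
f'(x) = 4*sin(x) - 2*cos(x)

Solve f'(x) = 0 on [0, 2π]:
  f'(x) = 0 ⇔ -2*cos(x) = -4*sin(x) ⇔ tan(x) = 1/2, i.e. x = arctan(1/2) + nπ; keep the solutions lying in [0, 2π].
  ⇒ x = atan(1/2) ≈ 0.4636, atan(1/2) + pi ≈ 3.6052

f''(x) = 2*sin(x) + 4*cos(x)
Second-derivative test at each critical point:
  f''(0.4636) = 4.4721 > 0 → local minimum
  f''(3.6052) = -4.4721 < 0 → local maximum

Critical points: x = atan(1/2) ≈ 0.4636 (local minimum); x = atan(1/2) + pi ≈ 3.6052 (local maximum)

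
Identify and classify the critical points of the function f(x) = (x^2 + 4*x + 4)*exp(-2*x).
f'(x) = 2*(-x^2 - 3*x - 2)*exp(-2*x)

Solve f'(x) = 0:
  f'(x) = (-2*x^2 - 6*x - 4)·exp(-2*x) and exp(-2*x) > 0 for every x, so f'(x) = 0 ⇔ -2*x^2 - 6*x - 4 = 0.
  Factor: -2*x^2 - 6*x - 4 = -2*(x + 1)*(x + 2) = 0.
  ⇒ x = -2, -1

f''(x) = 2*(2*x^2 + 4*x + 1)*exp(-2*x)
Second-derivative test at each critical point:
  f''(-2) = 109.1963 > 0 → local minimum
  f''(-1) = -14.7781 < 0 → local maximum

Critical points: x = -2 (local minimum); x = -1 (local maximum)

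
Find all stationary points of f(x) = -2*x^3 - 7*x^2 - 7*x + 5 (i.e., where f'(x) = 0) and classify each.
f'(x) = -6*x^2 - 14*x - 7

Solve f'(x) = 0:
  6*x^2 + 14*x + 7 = 0 has no rational roots; quadratic formula: x = (-14 ± √28)/12.
  ⇒ x = -7/6 - sqrt(7)/6 ≈ -1.6076, -7/6 + sqrt(7)/6 ≈ -0.7257

f''(x) = -12*x - 14
Second-derivative test at each critical point:
  f''(-1.6076) = 5.2915 > 0 → local minimum
  f''(-0.7257) = -5.2915 < 0 → local maximum

Critical points: x = -7/6 - sqrt(7)/6 ≈ -1.6076 (local minimum); x = -7/6 + sqrt(7)/6 ≈ -0.7257 (local maximum)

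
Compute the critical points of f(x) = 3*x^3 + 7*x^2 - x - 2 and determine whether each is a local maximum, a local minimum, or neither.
f'(x) = 9*x^2 + 14*x - 1

Solve f'(x) = 0:
  9*x^2 + 14*x - 1 = 0 has no rational roots; quadratic formula: x = (-14 ± √232)/18.
  ⇒ x = -sqrt(58)/9 - 7/9 ≈ -1.6240, -7/9 + sqrt(58)/9 ≈ 0.0684

f''(x) = 18*x + 14
Second-derivative test at each critical point:
  f''(-1.6240) = -15.2315 < 0 → local maximum
  f''(0.0684) = 15.2315 > 0 → local minimum

Critical points: x = -sqrt(58)/9 - 7/9 ≈ -1.6240 (local maximum); x = -7/9 + sqrt(58)/9 ≈ 0.0684 (local minimum)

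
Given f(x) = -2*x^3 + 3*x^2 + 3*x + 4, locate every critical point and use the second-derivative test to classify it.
f'(x) = -6*x^2 + 6*x + 3

Solve f'(x) = 0:
  Factor: -6*x^2 + 6*x + 3 = -3*(2*x^2 - 2*x - 1); 2*x^2 - 2*x - 1 = 0 has no rational roots; quadratic formula: x = (2 ± √12)/4.
  ⇒ x = 1/2 - sqrt(3)/2 ≈ -0.3660, 1/2 + sqrt(3)/2 ≈ 1.3660

f''(x) = 6 - 12*x
Second-derivative test at each critical point:
  f''(-0.3660) = 10.3923 > 0 → local minimum
  f''(1.3660) = -10.3923 < 0 → local maximum

Critical points: x = 1/2 - sqrt(3)/2 ≈ -0.3660 (local minimum); x = 1/2 + sqrt(3)/2 ≈ 1.3660 (local maximum)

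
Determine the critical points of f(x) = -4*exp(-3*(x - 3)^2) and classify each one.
f'(x) = 24*(x - 3)*exp(-3*(x - 3)^2)

Solve f'(x) = 0:
  f'(x) = (24*x - 72)·exp(-3*(x - 3)^2) and exp(-3*(x - 3)^2) > 0 for every x, so f'(x) = 0 ⇔ 24*x - 72 = 0.
  Factor: 24*x - 72 = 24*(x - 3) = 0.
  ⇒ x = 3

f''(x) = 24*(1 - 6*(x - 3)^2)*exp(-3*(x - 3)^2)
Second-derivative test at each critical point:
  f''(3) = 24 > 0 → local minimum

Critical points: x = 3 (local minimum)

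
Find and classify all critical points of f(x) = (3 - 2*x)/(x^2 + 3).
f'(x) = 2*(x^2 - 3*x - 3)/(x^4 + 6*x^2 + 9)

Solve f'(x) = 0:
  f'(x) = 2*(x^2 - 3*x - 3)/(x^2 + 3)^2; the denominator is positive wherever f is defined, so f'(x) = 0 ⇔ 2*x^2 - 6*x - 6 = 0.
  Factor: 2*x^2 - 6*x - 6 = 2*(x^2 - 3*x - 3); x^2 - 3*x - 3 = 0 has no rational roots; quadratic formula: x = (3 ± √21)/2.
  ⇒ x = 3/2 - sqrt(21)/2 ≈ -0.7913, 3/2 + sqrt(21)/2 ≈ 3.7913

f''(x) = 2*(4*x^2*(3 - 2*x) + 3*(2*x - 1)*(x^2 + 3))/(x^2 + 3)^3
Second-derivative test at each critical point:
  f''(-0.7913) = -0.6970 < 0 → local maximum
  f''(3.7913) = 0.0304 > 0 → local minimum

Critical points: x = 3/2 - sqrt(21)/2 ≈ -0.7913 (local maximum); x = 3/2 + sqrt(21)/2 ≈ 3.7913 (local minimum)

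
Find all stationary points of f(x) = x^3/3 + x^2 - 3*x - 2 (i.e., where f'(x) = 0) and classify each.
f'(x) = x^2 + 2*x - 3

Solve f'(x) = 0:
  Factor: x^2 + 2*x - 3 = (x - 1)*(x + 3) = 0.
  ⇒ x = -3, 1

f''(x) = 2*x + 2
Second-derivative test at each critical point:
  f''(-3) = -4 < 0 → local maximum
  f''(1) = 4 > 0 → local minimum

Critical points: x = -3 (local maximum); x = 1 (local minimum)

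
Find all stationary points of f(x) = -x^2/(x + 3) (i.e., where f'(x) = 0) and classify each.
f'(x) = x*(-x - 6)/(x + 3)^2

Solve f'(x) = 0:
  f'(x) = -x*(x + 6)/(x + 3)^2; the denominator is positive wherever f is defined, so f'(x) = 0 ⇔ -x^2 - 6*x = 0.
  Factor: -x^2 - 6*x = -x*(x + 6) = 0.
  ⇒ x = -6, 0

f''(x) = -18/(x^3 + 9*x^2 + 27*x + 27)
Second-derivative test at each critical point:
  f''(-6) = 2/3 > 0 → local minimum
  f''(0) = -2/3 < 0 → local maximum

Critical points: x = -6 (local minimum); x = 0 (local maximum)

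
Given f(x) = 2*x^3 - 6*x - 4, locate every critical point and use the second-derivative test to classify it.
f'(x) = 6*x^2 - 6

Solve f'(x) = 0:
  Factor: 6*x^2 - 6 = 6*(x - 1)*(x + 1) = 0.
  ⇒ x = -1, 1

f''(x) = 12*x
Second-derivative test at each critical point:
  f''(-1) = -12 < 0 → local maximum
  f''(1) = 12 > 0 → local minimum

Critical points: x = -1 (local maximum); x = 1 (local minimum)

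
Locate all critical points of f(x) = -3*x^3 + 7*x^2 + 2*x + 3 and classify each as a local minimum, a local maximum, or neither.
f'(x) = -9*x^2 + 14*x + 2

Solve f'(x) = 0:
  9*x^2 - 14*x - 2 = 0 has no rational roots; quadratic formula: x = (14 ± √268)/18.
  ⇒ x = 7/9 - sqrt(67)/9 ≈ -0.1317, 7/9 + sqrt(67)/9 ≈ 1.6873

f''(x) = 14 - 18*x
Second-derivative test at each critical point:
  f''(-0.1317) = 16.3707 > 0 → local minimum
  f''(1.6873) = -16.3707 < 0 → local maximum

Critical points: x = 7/9 - sqrt(67)/9 ≈ -0.1317 (local minimum); x = 7/9 + sqrt(67)/9 ≈ 1.6873 (local maximum)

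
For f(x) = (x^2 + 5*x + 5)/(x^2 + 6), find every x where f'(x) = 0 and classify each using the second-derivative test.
f'(x) = (-5*x^2 + 2*x + 30)/(x^4 + 12*x^2 + 36)

Solve f'(x) = 0:
  f'(x) = -(5*x^2 - 2*x - 30)/(x^2 + 6)^2; the denominator is positive wherever f is defined, so f'(x) = 0 ⇔ -5*x^2 + 2*x + 30 = 0.
  5*x^2 - 2*x - 30 = 0 has no rational roots; quadratic formula: x = (2 ± √604)/10.
  ⇒ x = 1/5 - sqrt(151)/5 ≈ -2.2576, 1/5 + sqrt(151)/5 ≈ 2.6576

f''(x) = 2*(5*x^3 - 3*x^2 - 90*x + 6)/(x^6 + 18*x^4 + 108*x^2 + 216)
Second-derivative test at each critical point:
  f''(-2.2576) = 0.1996 > 0 → local minimum
  f''(2.6576) = -0.1440 < 0 → local maximum

Critical points: x = 1/5 - sqrt(151)/5 ≈ -2.2576 (local minimum); x = 1/5 + sqrt(151)/5 ≈ 2.6576 (local maximum)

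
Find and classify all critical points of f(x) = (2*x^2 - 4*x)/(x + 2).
f'(x) = 2*(x^2 + 4*x - 4)/(x^2 + 4*x + 4)

Solve f'(x) = 0:
  f'(x) = 2*(x^2 + 4*x - 4)/(x + 2)^2; the denominator is positive wherever f is defined, so f'(x) = 0 ⇔ 2*x^2 + 8*x - 8 = 0.
  Factor: 2*x^2 + 8*x - 8 = 2*(x^2 + 4*x - 4); x^2 + 4*x - 4 = 0 has no rational roots; quadratic formula: x = (-4 ± √32)/2.
  ⇒ x = -2*sqrt(2) - 2 ≈ -4.8284, -2 + 2*sqrt(2) ≈ 0.8284

f''(x) = 32/(x^3 + 6*x^2 + 12*x + 8)
Second-derivative test at each critical point:
  f''(-4.8284) = -1.4142 < 0 → local maximum
  f''(0.8284) = 1.4142 > 0 → local minimum

Critical points: x = -2*sqrt(2) - 2 ≈ -4.8284 (local maximum); x = -2 + 2*sqrt(2) ≈ 0.8284 (local minimum)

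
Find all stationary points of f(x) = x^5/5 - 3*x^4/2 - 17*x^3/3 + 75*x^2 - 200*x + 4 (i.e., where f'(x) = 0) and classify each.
f'(x) = x^4 - 6*x^3 - 17*x^2 + 150*x - 200

Solve f'(x) = 0:
  Factor: x^4 - 6*x^3 - 17*x^2 + 150*x - 200 = (x - 5)*(x - 4)*(x - 2)*(x + 5) = 0.
  ⇒ x = -5, 2, 4, 5

f''(x) = 4*x^3 - 18*x^2 - 34*x + 150
Second-derivative test at each critical point:
  f''(-5) = -630 < 0 → local maximum
  f''(2) = 42 > 0 → local minimum
  f''(4) = -18 < 0 → local maximum
  f''(5) = 30 > 0 → local minimum

Critical points: x = -5 (local maximum); x = 2 (local minimum); x = 4 (local maximum); x = 5 (local minimum)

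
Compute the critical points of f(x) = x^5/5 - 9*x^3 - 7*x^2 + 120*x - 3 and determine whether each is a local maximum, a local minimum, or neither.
f'(x) = x^4 - 27*x^2 - 14*x + 120

Solve f'(x) = 0:
  Factor: x^4 - 27*x^2 - 14*x + 120 = (x - 5)*(x - 2)*(x + 3)*(x + 4) = 0.
  ⇒ x = -4, -3, 2, 5

f''(x) = 4*x^3 - 54*x - 14
Second-derivative test at each critical point:
  f''(-4) = -54 < 0 → local maximum
  f''(-3) = 40 > 0 → local minimum
  f''(2) = -90 < 0 → local maximum
  f''(5) = 216 > 0 → local minimum

Critical points: x = -4 (local maximum); x = -3 (local minimum); x = 2 (local maximum); x = 5 (local minimum)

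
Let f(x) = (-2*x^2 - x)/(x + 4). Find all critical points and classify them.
f'(x) = 2*(-x^2 - 8*x - 2)/(x^2 + 8*x + 16)

Solve f'(x) = 0:
  f'(x) = -2*(x^2 + 8*x + 2)/(x + 4)^2; the denominator is positive wherever f is defined, so f'(x) = 0 ⇔ -2*x^2 - 16*x - 4 = 0.
  Factor: -2*x^2 - 16*x - 4 = -2*(x^2 + 8*x + 2); x^2 + 8*x + 2 = 0 has no rational roots; quadratic formula: x = (-8 ± √56)/2.
  ⇒ x = -4 - sqrt(14) ≈ -7.7417, -4 + sqrt(14) ≈ -0.2583

f''(x) = -56/(x^3 + 12*x^2 + 48*x + 64)
Second-derivative test at each critical point:
  f''(-7.7417) = 1.0690 > 0 → local minimum
  f''(-0.2583) = -1.0690 < 0 → local maximum

Critical points: x = -4 - sqrt(14) ≈ -7.7417 (local minimum); x = -4 + sqrt(14) ≈ -0.2583 (local maximum)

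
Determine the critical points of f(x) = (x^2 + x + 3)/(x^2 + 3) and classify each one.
f'(x) = (3 - x^2)/(x^4 + 6*x^2 + 9)

Solve f'(x) = 0:
  f'(x) = -(x^2 - 3)/(x^2 + 3)^2; the denominator is positive wherever f is defined, so f'(x) = 0 ⇔ 3 - x^2 = 0.
  x^2 - 3 = 0 has no rational roots; quadratic formula: x = (0 ± √12)/2.
  ⇒ x = -sqrt(3) ≈ -1.7321, sqrt(3) ≈ 1.7321

f''(x) = 2*x*(x^2 - 9)/(x^6 + 9*x^4 + 27*x^2 + 27)
Second-derivative test at each critical point:
  f''(-1.7321) = 0.0962 > 0 → local minimum
  f''(1.7321) = -0.0962 < 0 → local maximum

Critical points: x = -sqrt(3) ≈ -1.7321 (local minimum); x = sqrt(3) ≈ 1.7321 (local maximum)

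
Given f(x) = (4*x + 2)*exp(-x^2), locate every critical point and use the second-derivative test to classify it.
f'(x) = 4*(-x*(2*x + 1) + 1)*exp(-x^2)

Solve f'(x) = 0:
  f'(x) = (-8*x^2 - 4*x + 4)·exp(-x^2) and exp(-x^2) > 0 for every x, so f'(x) = 0 ⇔ -8*x^2 - 4*x + 4 = 0.
  Factor: -8*x^2 - 4*x + 4 = -4*(x + 1)*(2*x - 1) = 0.
  ⇒ x = -1, 1/2

f''(x) = 4*(2*x^2*(2*x + 1) - 6*x - 1)*exp(-x^2)
Second-derivative test at each critical point:
  f''(-1) = 4.4146 > 0 → local minimum
  f''(1/2) = -9.3456 < 0 → local maximum

Critical points: x = -1 (local minimum); x = 1/2 (local maximum)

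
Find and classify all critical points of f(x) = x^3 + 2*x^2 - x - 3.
f'(x) = 3*x^2 + 4*x - 1

Solve f'(x) = 0:
  3*x^2 + 4*x - 1 = 0 has no rational roots; quadratic formula: x = (-4 ± √28)/6.
  ⇒ x = -sqrt(7)/3 - 2/3 ≈ -1.5486, -2/3 + sqrt(7)/3 ≈ 0.2153

f''(x) = 6*x + 4
Second-derivative test at each critical point:
  f''(-1.5486) = -5.2915 < 0 → local maximum
  f''(0.2153) = 5.2915 > 0 → local minimum

Critical points: x = -sqrt(7)/3 - 2/3 ≈ -1.5486 (local maximum); x = -2/3 + sqrt(7)/3 ≈ 0.2153 (local minimum)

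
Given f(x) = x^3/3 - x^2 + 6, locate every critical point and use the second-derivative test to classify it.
f'(x) = x*(x - 2)

Solve f'(x) = 0:
  Factor: x^2 - 2*x = x*(x - 2) = 0.
  ⇒ x = 0, 2

f''(x) = 2*x - 2
Second-derivative test at each critical point:
  f''(0) = -2 < 0 → local maximum
  f''(2) = 2 > 0 → local minimum

Critical points: x = 0 (local maximum); x = 2 (local minimum)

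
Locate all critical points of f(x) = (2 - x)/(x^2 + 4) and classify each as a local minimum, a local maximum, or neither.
f'(x) = (-x^2 + 2*x*(x - 2) - 4)/(x^2 + 4)^2

Solve f'(x) = 0:
  f'(x) = (x^2 - 4*x - 4)/(x^2 + 4)^2; the denominator is positive wherever f is defined, so f'(x) = 0 ⇔ x^2 - 4*x - 4 = 0.
  x^2 - 4*x - 4 = 0 has no rational roots; quadratic formula: x = (4 ± √32)/2.
  ⇒ x = 2 - 2*sqrt(2) ≈ -0.8284, 2 + 2*sqrt(2) ≈ 4.8284

f''(x) = 2*(4*x^2*(2 - x) + (3*x - 2)*(x^2 + 4))/(x^2 + 4)^3
Second-derivative test at each critical point:
  f''(-0.8284) = -0.2576 < 0 → local maximum
  f''(4.8284) = 0.0076 > 0 → local minimum

Critical points: x = 2 - 2*sqrt(2) ≈ -0.8284 (local maximum); x = 2 + 2*sqrt(2) ≈ 4.8284 (local minimum)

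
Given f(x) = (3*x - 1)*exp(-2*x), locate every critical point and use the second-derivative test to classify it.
f'(x) = (5 - 6*x)*exp(-2*x)

Solve f'(x) = 0:
  f'(x) = (5 - 6*x)·exp(-2*x) and exp(-2*x) > 0 for every x, so f'(x) = 0 ⇔ 5 - 6*x = 0.
  5 - 6*x = 0.
  ⇒ x = 5/6

f''(x) = 4*(3*x - 4)*exp(-2*x)
Second-derivative test at each critical point:
  f''(5/6) = -1.1333 < 0 → local maximum

Critical points: x = 5/6 (local maximum)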